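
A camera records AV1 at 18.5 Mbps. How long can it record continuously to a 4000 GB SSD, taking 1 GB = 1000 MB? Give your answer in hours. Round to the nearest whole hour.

Capacity: 4000 GB = 32,000,000 Mb.
Recording time: 32,000,000 / 18.500 = 1,729,730 s ≈ 480 hours.

480 hours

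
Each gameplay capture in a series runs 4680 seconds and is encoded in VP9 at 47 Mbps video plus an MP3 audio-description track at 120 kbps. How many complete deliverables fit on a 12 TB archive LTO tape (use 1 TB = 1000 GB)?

435

Audio: 120 kbps = 0.120 Mbps.
Total bitrate: 47.120 Mbps.
Per item: 47.120 Mbps × 4680 s = 220,522 Mb = 27,565 MB.
Capacity: 12 TB = 96,000,000 Mb; 435.33 items → 435 complete.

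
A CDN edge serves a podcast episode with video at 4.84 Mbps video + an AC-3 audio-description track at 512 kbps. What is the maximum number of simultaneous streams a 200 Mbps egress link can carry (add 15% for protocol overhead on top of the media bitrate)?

Audio: 512 kbps = 0.512 Mbps.
Per-viewer media rate: 5.352 Mbps.
On the wire with 15% overhead: 6.155 Mbps.
200 Mbps = 200.0 Mbps; 200.0 / 6.155 = 32.49 → 32 viewers.

32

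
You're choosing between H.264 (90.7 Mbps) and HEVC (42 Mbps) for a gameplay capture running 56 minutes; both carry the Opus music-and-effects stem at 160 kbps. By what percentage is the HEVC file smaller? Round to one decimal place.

56 min = 3360 s
Audio: 160 kbps = 0.160 Mbps.
H.264: 90.860 Mbps × 3360 s = 305289.6 Mb = 38.161 GB.
HEVC: 42.160 Mbps × 3360 s = 141657.6 Mb = 17.707 GB.
Reduction: (1 − 17.707/38.161) × 100 = 53.60%.

53.6%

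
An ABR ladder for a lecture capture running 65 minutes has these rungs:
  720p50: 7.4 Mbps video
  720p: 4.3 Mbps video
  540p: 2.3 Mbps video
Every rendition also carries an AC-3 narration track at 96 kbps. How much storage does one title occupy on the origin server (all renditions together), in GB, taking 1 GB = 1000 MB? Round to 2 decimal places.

6.97 GB

65 min = 3900 s
Audio: 96 kbps = 0.096 Mbps.
Sum of rendition bitrates: (7.4+0.096) + (4.3+0.096) + (2.3+0.096) = 14.288 Mbps.
× 3900 s = 55,723 Mb = 6,965 MB = 6.965 GB.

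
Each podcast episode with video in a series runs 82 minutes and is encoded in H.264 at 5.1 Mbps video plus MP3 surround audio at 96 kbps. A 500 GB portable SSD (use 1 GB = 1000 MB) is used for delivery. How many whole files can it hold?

82 min = 4920 s
Audio: 96 kbps = 0.096 Mbps.
Total bitrate: 5.196 Mbps.
Per item: 5.196 Mbps × 4920 s = 25,564 Mb = 3,196 MB.
Capacity: 500 GB = 4,000,000 Mb; 156.47 items → 156 complete.

156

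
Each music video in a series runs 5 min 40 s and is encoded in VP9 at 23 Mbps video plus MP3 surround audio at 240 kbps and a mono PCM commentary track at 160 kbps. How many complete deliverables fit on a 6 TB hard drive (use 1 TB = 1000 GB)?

5 min 40 s = 340 s
Audio total: 240 + 160 = 400 kbps = 0.400 Mbps.
Total bitrate: 23.400 Mbps.
Per item: 23.400 Mbps × 340 s = 7,956 Mb = 994.5 MB.
Capacity: 6 TB = 48,000,000 Mb; 6033.18 items → 6033 complete.

6033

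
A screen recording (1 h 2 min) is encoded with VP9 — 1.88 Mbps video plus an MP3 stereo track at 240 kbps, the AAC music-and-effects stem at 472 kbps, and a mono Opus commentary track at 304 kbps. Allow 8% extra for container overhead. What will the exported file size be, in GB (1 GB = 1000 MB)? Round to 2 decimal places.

1 h 2 min = 62 min = 3720 s
Audio total: 240 + 472 + 304 = 1016 kbps = 1.016 Mbps.
Total bitrate: 1.88 + 1.016 = 2.896 Mbps.
Stream data: 2.896 Mbps × 3720 s = 10773.1 Mb.
With 8% container overhead: ×1.08.
11,635 Mb ÷ 8 = 1,454 MB → 1.454 GB.

1.45 GB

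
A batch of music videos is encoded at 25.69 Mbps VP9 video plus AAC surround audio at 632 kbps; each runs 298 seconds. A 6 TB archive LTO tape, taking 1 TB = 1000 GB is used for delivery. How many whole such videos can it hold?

Audio: 632 kbps = 0.632 Mbps.
Total bitrate: 26.322 Mbps.
Per item: 26.322 Mbps × 298 s = 7,844 Mb = 980.5 MB.
Capacity: 6 TB = 48,000,000 Mb; 6119.36 items → 6119 complete.

6119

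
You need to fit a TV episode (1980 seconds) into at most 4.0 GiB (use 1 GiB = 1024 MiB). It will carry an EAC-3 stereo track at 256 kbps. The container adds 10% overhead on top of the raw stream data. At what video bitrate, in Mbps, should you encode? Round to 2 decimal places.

15.52 Mbps

Budget: 4.0 GiB = 34359.7 Mb.
Stream payload after overhead: 34359.7 / 1.10 = 31236.1 Mb.
Total bitrate budget: 31236.1 Mb / 1980 s = 15.776 Mbps.
Audio: 256 kbps = 0.256 Mbps.
Video: 15.776 − 0.256 = 15.520 Mbps.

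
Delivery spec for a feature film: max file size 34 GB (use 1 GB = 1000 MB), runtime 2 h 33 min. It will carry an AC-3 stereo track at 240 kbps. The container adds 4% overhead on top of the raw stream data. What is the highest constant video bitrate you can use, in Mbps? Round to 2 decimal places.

Budget: 34 GB = 272000.0 Mb.
Stream payload after overhead: 272000.0 / 1.04 = 261538.5 Mb.
2 h 33 min = 153 min = 9180 s
Total bitrate budget: 261538.5 Mb / 9180 s = 28.490 Mbps.
Audio: 240 kbps = 0.240 Mbps.
Video: 28.490 − 0.240 = 28.250 Mbps.

28.25 Mbps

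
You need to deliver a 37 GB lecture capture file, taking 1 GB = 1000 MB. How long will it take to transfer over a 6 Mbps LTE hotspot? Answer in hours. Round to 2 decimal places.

File: 37 GB = 296000.0 Mb.
At 6 Mbps: 296000.0 / 6 = 49333.3 s ≈ 13.7 hours.

13.70 hours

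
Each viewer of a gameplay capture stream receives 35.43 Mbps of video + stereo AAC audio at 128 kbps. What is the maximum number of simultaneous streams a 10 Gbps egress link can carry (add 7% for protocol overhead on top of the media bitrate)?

Audio: 128 kbps = 0.128 Mbps.
Per-viewer media rate: 35.558 Mbps.
On the wire with 7% overhead: 38.047 Mbps.
10 Gbps = 10,000 Mbps; 10,000 / 38.047 = 262.83 → 262 viewers.

262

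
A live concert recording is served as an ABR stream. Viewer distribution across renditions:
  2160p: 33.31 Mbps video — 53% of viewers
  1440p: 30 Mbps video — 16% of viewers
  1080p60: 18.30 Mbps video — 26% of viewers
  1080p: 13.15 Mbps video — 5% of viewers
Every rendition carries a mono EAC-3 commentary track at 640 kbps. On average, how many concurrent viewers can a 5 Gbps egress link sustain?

Audio: 640 kbps = 0.640 Mbps.
Average per-viewer bitrate: 0.53×33.950 + 0.16×30.640 + 0.26×18.940 + 0.05×13.790 = 28.510 Mbps.
5 Gbps = 5,000 Mbps; 5,000 / 28.510 = 175.38 → 175.

175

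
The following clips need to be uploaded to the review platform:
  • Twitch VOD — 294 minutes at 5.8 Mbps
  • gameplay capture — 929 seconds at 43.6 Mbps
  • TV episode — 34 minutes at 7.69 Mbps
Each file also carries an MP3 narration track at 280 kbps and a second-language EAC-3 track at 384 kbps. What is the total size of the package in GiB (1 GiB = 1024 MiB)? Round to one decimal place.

20.0 GiB

Audio total: 280 + 384 = 664 kbps = 0.664 Mbps.
Twitch VOD: 6.464 Mbps × 17640 s = 114025.0 Mb
gameplay capture: 44.264 Mbps × 929 s = 41121.3 Mb
TV episode: 8.354 Mbps × 2040 s = 17042.2 Mb
Total: 172188.4 Mb = 21523.5 MB.
= 20.05 GiB.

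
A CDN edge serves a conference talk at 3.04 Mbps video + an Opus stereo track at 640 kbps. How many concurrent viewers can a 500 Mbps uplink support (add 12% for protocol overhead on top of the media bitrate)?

121

Audio: 640 kbps = 0.640 Mbps.
Per-viewer media rate: 3.680 Mbps.
On the wire with 12% overhead: 4.122 Mbps.
500 Mbps = 500.0 Mbps; 500.0 / 4.122 = 121.31 → 121 viewers.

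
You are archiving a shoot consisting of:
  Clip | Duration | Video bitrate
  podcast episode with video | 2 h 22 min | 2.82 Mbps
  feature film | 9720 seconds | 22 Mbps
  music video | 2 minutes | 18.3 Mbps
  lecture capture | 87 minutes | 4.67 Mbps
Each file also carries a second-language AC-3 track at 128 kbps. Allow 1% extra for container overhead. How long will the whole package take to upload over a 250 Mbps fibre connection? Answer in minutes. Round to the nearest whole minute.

18 minutes

Audio: 128 kbps = 0.128 Mbps.
podcast episode with video: 2.948 Mbps × 8520 s × 1.01 = 25368.1 Mb
feature film: 22.128 Mbps × 9720 s × 1.01 = 217235.0 Mb
music video: 18.428 Mbps × 120 s × 1.01 = 2233.5 Mb
lecture capture: 4.798 Mbps × 5220 s × 1.01 = 25296.0 Mb
Total: 270132.6 Mb = 33766.6 MB.
At 250 Mbps: 270132.6 / 250 = 1081 s ≈ 18 minutes.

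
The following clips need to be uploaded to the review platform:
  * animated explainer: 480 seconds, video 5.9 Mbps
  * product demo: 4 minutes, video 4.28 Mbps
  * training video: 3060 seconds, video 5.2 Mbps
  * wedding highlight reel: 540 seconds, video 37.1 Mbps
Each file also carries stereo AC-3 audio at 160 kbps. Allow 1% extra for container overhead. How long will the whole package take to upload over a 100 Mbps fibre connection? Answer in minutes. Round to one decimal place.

Audio: 160 kbps = 0.160 Mbps.
animated explainer: 6.060 Mbps × 480 s × 1.01 = 2937.9 Mb
product demo: 4.440 Mbps × 240 s × 1.01 = 1076.3 Mb
training video: 5.360 Mbps × 3060 s × 1.01 = 16565.6 Mb
wedding highlight reel: 37.260 Mbps × 540 s × 1.01 = 20321.6 Mb
Total: 40901.4 Mb = 5112.7 MB.
At 100 Mbps: 40901.4 / 100 = 409 s ≈ 6.82 minutes.

6.8 minutes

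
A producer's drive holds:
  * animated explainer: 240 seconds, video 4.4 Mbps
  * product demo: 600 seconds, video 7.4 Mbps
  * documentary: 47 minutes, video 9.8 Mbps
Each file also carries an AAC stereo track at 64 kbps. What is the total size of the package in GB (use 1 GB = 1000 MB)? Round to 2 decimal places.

4.17 GB

Audio: 64 kbps = 0.064 Mbps.
animated explainer: 4.464 Mbps × 240 s = 1071.4 Mb
product demo: 7.464 Mbps × 600 s = 4478.4 Mb
documentary: 9.864 Mbps × 2820 s = 27816.5 Mb
Total: 33366.2 Mb = 4170.8 MB.
= 4.171 GB.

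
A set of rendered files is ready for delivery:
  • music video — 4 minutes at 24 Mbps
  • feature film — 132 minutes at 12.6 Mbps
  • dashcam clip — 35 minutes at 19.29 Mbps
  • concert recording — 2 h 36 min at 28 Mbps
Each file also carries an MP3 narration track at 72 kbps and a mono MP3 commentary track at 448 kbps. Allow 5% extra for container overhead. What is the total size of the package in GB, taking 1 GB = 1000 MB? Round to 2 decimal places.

Audio total: 72 + 448 = 520 kbps = 0.520 Mbps.
music video: 24.520 Mbps × 240 s × 1.05 = 6179.0 Mb
feature film: 13.120 Mbps × 7920 s × 1.05 = 109105.9 Mb
dashcam clip: 19.810 Mbps × 2100 s × 1.05 = 43681.1 Mb
concert recording: 28.520 Mbps × 9360 s × 1.05 = 280294.6 Mb
Total: 439260.6 Mb = 54907.6 MB.
= 54.91 GB.

54.91 GB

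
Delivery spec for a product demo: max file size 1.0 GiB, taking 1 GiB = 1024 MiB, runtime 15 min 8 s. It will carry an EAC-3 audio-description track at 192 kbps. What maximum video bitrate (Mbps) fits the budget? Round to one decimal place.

Budget: 1.0 GiB = 8589.9 Mb.
15 min 8 s = 908 s
Total bitrate budget: 8589.9 Mb / 908 s = 9.460 Mbps.
Audio: 192 kbps = 0.192 Mbps.
Video: 9.460 − 0.192 = 9.268 Mbps.

9.3 Mbps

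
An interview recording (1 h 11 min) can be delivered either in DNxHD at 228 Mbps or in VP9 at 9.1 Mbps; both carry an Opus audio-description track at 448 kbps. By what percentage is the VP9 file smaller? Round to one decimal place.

95.8%

1 h 11 min = 71 min = 4260 s
Audio: 448 kbps = 0.448 Mbps.
DNxHD: 228.448 Mbps × 4260 s = 973188.5 Mb = 121.649 GB.
VP9: 9.548 Mbps × 4260 s = 40674.5 Mb = 5.084 GB.
Reduction: (1 − 5.084/121.649) × 100 = 95.82%.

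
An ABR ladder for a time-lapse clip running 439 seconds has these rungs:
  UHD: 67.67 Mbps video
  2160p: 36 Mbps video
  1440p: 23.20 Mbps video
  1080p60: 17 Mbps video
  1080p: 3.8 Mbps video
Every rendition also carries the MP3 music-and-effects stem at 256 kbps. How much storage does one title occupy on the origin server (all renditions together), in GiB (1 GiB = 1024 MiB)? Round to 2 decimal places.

7.61 GiB

Audio: 256 kbps = 0.256 Mbps.
Sum of rendition bitrates: (67.67+0.256) + (36+0.256) + (23.20+0.256) + (17+0.256) + (3.8+0.256) = 148.950 Mbps.
× 439 s = 65,389 Mb = 8,174 MB = 7.612 GiB.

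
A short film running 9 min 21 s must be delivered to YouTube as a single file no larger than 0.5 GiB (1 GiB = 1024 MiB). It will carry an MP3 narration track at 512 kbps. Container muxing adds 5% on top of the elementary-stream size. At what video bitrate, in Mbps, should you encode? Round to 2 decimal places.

Budget: 0.5 GiB = 4295.0 Mb.
Stream payload after overhead: 4295.0 / 1.05 = 4090.4 Mb.
9 min 21 s = 561 s
Total bitrate budget: 4090.4 Mb / 561 s = 7.291 Mbps.
Audio: 512 kbps = 0.512 Mbps.
Video: 7.291 − 0.512 = 6.779 Mbps.

6.78 Mbps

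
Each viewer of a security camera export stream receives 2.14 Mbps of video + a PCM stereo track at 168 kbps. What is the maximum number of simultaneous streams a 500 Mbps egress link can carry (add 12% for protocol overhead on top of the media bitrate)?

193

Audio: 168 kbps = 0.168 Mbps.
Per-viewer media rate: 2.308 Mbps.
On the wire with 12% overhead: 2.585 Mbps.
500 Mbps = 500.0 Mbps; 500.0 / 2.585 = 193.43 → 193 viewers.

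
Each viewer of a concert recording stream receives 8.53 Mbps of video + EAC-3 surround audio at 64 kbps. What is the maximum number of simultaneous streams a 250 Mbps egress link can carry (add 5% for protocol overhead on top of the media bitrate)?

27

Audio: 64 kbps = 0.064 Mbps.
Per-viewer media rate: 8.594 Mbps.
On the wire with 5% overhead: 9.024 Mbps.
250 Mbps = 250.0 Mbps; 250.0 / 9.024 = 27.70 → 27 viewers.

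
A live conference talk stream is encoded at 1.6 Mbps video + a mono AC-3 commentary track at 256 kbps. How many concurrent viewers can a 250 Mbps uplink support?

134

Audio: 256 kbps = 0.256 Mbps.
Per-viewer media rate: 1.856 Mbps.
250 Mbps = 250.0 Mbps; 250.0 / 1.856 = 134.70 → 134 viewers.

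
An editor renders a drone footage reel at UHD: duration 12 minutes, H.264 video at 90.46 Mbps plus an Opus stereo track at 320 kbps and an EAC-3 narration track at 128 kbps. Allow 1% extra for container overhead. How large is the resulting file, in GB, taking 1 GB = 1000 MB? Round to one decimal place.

8.3 GB

12 min = 720 s
Audio total: 320 + 128 = 448 kbps = 0.448 Mbps.
Total bitrate: 90.46 + 0.448 = 90.908 Mbps.
Stream data: 90.908 Mbps × 720 s = 65453.8 Mb.
With 1% container overhead: ×1.01.
66,108 Mb ÷ 8 = 8,264 MB → 8.264 GB.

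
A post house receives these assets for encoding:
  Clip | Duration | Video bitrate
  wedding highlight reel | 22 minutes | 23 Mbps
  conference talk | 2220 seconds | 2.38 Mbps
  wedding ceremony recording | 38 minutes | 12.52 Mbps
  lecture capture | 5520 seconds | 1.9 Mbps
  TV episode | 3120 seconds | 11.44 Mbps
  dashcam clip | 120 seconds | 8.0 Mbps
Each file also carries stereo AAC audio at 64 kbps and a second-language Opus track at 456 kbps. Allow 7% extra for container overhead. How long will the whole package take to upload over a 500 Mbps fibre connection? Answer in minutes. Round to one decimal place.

Audio total: 64 + 456 = 520 kbps = 0.520 Mbps.
wedding highlight reel: 23.520 Mbps × 1320 s × 1.07 = 33219.6 Mb
conference talk: 2.900 Mbps × 2220 s × 1.07 = 6888.7 Mb
wedding ceremony recording: 13.040 Mbps × 2280 s × 1.07 = 31812.4 Mb
lecture capture: 2.420 Mbps × 5520 s × 1.07 = 14293.5 Mb
TV episode: 11.960 Mbps × 3120 s × 1.07 = 39927.3 Mb
dashcam clip: 8.520 Mbps × 120 s × 1.07 = 1094.0 Mb
Total: 127235.4 Mb = 15904.4 MB.
At 500 Mbps: 127235.4 / 500 = 254 s ≈ 4.24 minutes.

4.2 minutes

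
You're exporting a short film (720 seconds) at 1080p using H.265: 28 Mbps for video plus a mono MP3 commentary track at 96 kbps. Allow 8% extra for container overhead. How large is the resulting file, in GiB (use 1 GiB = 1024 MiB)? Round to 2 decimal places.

2.54 GiB

Audio: 96 kbps = 0.096 Mbps.
Total bitrate: 28 + 0.096 = 28.096 Mbps.
Stream data: 28.096 Mbps × 720 s = 20229.1 Mb.
With 8% container overhead: ×1.08.
21,847 Mb = 2,730,931,200 bytes ÷ 1,073,741,824 = 2.543 GiB.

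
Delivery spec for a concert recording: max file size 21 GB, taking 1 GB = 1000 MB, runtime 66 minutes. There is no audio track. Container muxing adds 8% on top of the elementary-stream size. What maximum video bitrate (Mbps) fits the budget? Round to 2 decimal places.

39.28 Mbps

Budget: 21 GB = 168000.0 Mb.
Stream payload after overhead: 168000.0 / 1.08 = 155555.6 Mb.
66 min = 3960 s
Total bitrate budget: 155555.6 Mb / 3960 s = 39.282 Mbps.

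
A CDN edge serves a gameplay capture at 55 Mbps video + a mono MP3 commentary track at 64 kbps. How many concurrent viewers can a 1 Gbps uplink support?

18

Audio: 64 kbps = 0.064 Mbps.
Per-viewer media rate: 55.064 Mbps.
1 Gbps = 1,000 Mbps; 1,000 / 55.064 = 18.16 → 18 viewers.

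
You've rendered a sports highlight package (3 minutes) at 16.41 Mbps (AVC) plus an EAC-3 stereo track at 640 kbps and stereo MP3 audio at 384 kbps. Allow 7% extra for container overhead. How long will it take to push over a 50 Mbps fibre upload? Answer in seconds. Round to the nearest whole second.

67 seconds

3 min = 180 s
Audio total: 640 + 384 = 1024 kbps = 1.024 Mbps.
Total bitrate: 17.434 Mbps.
File: 17.434 Mbps × 180 s = 3138.1 Mb.
With 7% container overhead: ×1.07. → 3357.8 Mb.
At 50 Mbps: 3357.8 / 50 = 67.2 s ≈ 67.2 seconds.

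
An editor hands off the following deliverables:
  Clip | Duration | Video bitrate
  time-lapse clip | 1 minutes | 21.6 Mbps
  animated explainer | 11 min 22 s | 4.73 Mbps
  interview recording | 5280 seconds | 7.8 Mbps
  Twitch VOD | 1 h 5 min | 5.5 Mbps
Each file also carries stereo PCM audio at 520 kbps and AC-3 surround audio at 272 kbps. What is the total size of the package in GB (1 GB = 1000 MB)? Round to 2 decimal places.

Audio total: 520 + 272 = 792 kbps = 0.792 Mbps.
time-lapse clip: 22.392 Mbps × 60 s = 1343.5 Mb
animated explainer: 5.522 Mbps × 682 s = 3766.0 Mb
interview recording: 8.592 Mbps × 5280 s = 45365.8 Mb
Twitch VOD: 6.292 Mbps × 3900 s = 24538.8 Mb
Total: 75014.1 Mb = 9376.8 MB.
= 9.377 GB.

9.38 GB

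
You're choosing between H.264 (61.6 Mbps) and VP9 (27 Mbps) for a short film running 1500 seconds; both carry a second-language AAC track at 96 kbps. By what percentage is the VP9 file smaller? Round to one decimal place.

Audio: 96 kbps = 0.096 Mbps.
H.264: 61.696 Mbps × 1500 s = 92544.0 Mb = 11.568 GB.
VP9: 27.096 Mbps × 1500 s = 40644.0 Mb = 5.080 GB.
Reduction: (1 − 5.080/11.568) × 100 = 56.08%.

56.1%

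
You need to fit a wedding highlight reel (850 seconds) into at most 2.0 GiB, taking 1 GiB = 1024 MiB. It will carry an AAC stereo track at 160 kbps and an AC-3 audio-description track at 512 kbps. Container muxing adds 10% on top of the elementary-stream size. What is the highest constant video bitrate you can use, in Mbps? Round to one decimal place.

17.7 Mbps

Budget: 2.0 GiB = 17179.9 Mb.
Stream payload after overhead: 17179.9 / 1.10 = 15618.1 Mb.
Total bitrate budget: 15618.1 Mb / 850 s = 18.374 Mbps.
Audio total: 160 + 512 = 672 kbps = 0.672 Mbps.
Video: 18.374 − 0.672 = 17.702 Mbps.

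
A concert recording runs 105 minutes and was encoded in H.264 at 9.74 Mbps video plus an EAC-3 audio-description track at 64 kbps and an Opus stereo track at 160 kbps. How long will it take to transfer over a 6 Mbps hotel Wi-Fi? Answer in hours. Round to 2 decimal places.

105 min = 6300 s
Audio total: 64 + 160 = 224 kbps = 0.224 Mbps.
Total bitrate: 9.964 Mbps.
File: 9.964 Mbps × 6300 s = 62773.2 Mb.
At 6 Mbps: 62773.2 / 6 = 10462.2 s ≈ 2.91 hours.

2.91 hours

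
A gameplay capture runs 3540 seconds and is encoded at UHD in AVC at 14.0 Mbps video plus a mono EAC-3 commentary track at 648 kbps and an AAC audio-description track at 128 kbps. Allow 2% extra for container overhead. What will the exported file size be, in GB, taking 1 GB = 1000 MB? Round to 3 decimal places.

6.669 GB

Audio total: 648 + 128 = 776 kbps = 0.776 Mbps.
Total bitrate: 14.0 + 0.776 = 14.776 Mbps.
Stream data: 14.776 Mbps × 3540 s = 52307.0 Mb.
With 2% container overhead: ×1.02.
53,353 Mb ÷ 8 = 6,669 MB → 6.669 GB.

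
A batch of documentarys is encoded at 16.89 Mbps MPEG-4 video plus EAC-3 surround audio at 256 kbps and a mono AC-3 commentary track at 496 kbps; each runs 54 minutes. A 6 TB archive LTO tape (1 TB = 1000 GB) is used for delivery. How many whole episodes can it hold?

54 min = 3240 s
Audio total: 256 + 496 = 752 kbps = 0.752 Mbps.
Total bitrate: 17.642 Mbps.
Per item: 17.642 Mbps × 3240 s = 57,160 Mb = 7,145 MB.
Capacity: 6 TB = 48,000,000 Mb; 839.75 items → 839 complete.

839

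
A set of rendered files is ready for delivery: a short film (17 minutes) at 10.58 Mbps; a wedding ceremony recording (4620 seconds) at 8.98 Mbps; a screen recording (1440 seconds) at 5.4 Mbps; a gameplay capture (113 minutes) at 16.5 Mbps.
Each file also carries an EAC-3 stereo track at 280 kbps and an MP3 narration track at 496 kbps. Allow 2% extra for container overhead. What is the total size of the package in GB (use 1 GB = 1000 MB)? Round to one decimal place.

23.3 GB

Audio total: 280 + 496 = 776 kbps = 0.776 Mbps.
short film: 11.356 Mbps × 1020 s × 1.02 = 11814.8 Mb
wedding ceremony recording: 9.756 Mbps × 4620 s × 1.02 = 45974.2 Mb
screen recording: 6.176 Mbps × 1440 s × 1.02 = 9071.3 Mb
gameplay capture: 17.276 Mbps × 6780 s × 1.02 = 119473.9 Mb
Total: 186334.2 Mb = 23291.8 MB.
= 23.29 GB.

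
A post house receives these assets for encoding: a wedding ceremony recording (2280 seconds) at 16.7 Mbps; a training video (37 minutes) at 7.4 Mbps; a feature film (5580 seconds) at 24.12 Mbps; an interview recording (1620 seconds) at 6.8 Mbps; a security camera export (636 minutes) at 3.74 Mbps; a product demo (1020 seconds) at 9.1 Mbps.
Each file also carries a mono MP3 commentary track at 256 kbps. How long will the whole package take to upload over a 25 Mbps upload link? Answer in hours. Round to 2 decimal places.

4.06 hours

Audio: 256 kbps = 0.256 Mbps.
wedding ceremony recording: 16.956 Mbps × 2280 s = 38659.7 Mb
training video: 7.656 Mbps × 2220 s = 16996.3 Mb
feature film: 24.376 Mbps × 5580 s = 136018.1 Mb
interview recording: 7.056 Mbps × 1620 s = 11430.7 Mb
security camera export: 3.996 Mbps × 38160 s = 152487.4 Mb
product demo: 9.356 Mbps × 1020 s = 9543.1 Mb
Total: 365135.3 Mb = 45641.9 MB.
At 25 Mbps: 365135.3 / 25 = 14605 s ≈ 4.06 hours.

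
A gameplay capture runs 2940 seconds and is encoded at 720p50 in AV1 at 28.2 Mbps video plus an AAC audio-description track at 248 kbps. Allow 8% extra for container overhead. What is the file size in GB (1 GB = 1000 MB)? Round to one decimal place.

11.3 GB

Audio: 248 kbps = 0.248 Mbps.
Total bitrate: 28.2 + 0.248 = 28.448 Mbps.
Stream data: 28.448 Mbps × 2940 s = 83637.1 Mb.
With 8% container overhead: ×1.08.
90,328 Mb ÷ 8 = 11,291 MB → 11.29 GB.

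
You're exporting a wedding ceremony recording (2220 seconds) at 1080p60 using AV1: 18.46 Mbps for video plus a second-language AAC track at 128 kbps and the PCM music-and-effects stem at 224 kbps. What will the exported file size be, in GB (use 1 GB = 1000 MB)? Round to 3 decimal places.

Audio total: 128 + 224 = 352 kbps = 0.352 Mbps.
Total bitrate: 18.46 + 0.352 = 18.812 Mbps.
Stream data: 18.812 Mbps × 2220 s = 41762.6 Mb.
41,763 Mb ÷ 8 = 5,220 MB → 5.220 GB.

5.220 GB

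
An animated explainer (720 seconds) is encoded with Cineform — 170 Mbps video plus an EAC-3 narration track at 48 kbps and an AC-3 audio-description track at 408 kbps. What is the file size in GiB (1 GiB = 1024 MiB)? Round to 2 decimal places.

14.29 GiB

Audio total: 48 + 408 = 456 kbps = 0.456 Mbps.
Total bitrate: 170 + 0.456 = 170.456 Mbps.
Stream data: 170.456 Mbps × 720 s = 122728.3 Mb.
122,728 Mb = 15,341,040,000 bytes ÷ 1,073,741,824 = 14.29 GiB.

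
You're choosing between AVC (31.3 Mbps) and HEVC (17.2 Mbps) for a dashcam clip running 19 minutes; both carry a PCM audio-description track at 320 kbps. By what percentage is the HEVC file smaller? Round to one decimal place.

19 min = 1140 s
Audio: 320 kbps = 0.320 Mbps.
AVC: 31.620 Mbps × 1140 s = 36046.8 Mb = 4.506 GB.
HEVC: 17.520 Mbps × 1140 s = 19972.8 Mb = 2.497 GB.
Reduction: (1 − 2.497/4.506) × 100 = 44.59%.

44.6%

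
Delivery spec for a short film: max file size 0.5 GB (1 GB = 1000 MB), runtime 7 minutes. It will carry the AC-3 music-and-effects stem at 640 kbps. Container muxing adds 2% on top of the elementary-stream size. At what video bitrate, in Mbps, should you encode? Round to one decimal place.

Budget: 0.5 GB = 4000.0 Mb.
Stream payload after overhead: 4000.0 / 1.02 = 3921.6 Mb.
7 min = 420 s
Total bitrate budget: 3921.6 Mb / 420 s = 9.337 Mbps.
Audio: 640 kbps = 0.640 Mbps.
Video: 9.337 − 0.640 = 8.697 Mbps.

8.7 Mbps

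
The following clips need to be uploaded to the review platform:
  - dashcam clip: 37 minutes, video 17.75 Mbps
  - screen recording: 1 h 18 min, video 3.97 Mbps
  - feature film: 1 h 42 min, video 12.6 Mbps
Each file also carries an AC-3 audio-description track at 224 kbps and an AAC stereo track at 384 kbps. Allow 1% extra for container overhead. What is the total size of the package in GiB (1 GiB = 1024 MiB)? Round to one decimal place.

Audio total: 224 + 384 = 608 kbps = 0.608 Mbps.
dashcam clip: 18.358 Mbps × 2220 s × 1.01 = 41162.3 Mb
screen recording: 4.578 Mbps × 4680 s × 1.01 = 21639.3 Mb
feature film: 13.208 Mbps × 6120 s × 1.01 = 81641.3 Mb
Total: 144442.9 Mb = 18055.4 MB.
= 16.82 GiB.

16.8 GiB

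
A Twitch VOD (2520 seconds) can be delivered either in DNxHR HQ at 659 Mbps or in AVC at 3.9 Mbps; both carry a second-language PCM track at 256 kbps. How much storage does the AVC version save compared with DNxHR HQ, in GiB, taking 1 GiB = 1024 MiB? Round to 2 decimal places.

Audio: 256 kbps = 0.256 Mbps.
DNxHR HQ: 659.256 Mbps × 2520 s = 1661325.1 Mb = 193.404 GiB.
AVC: 4.156 Mbps × 2520 s = 10473.1 Mb = 1.219 GiB.
Saving: 193.404 − 1.219 = 192.184 GiB.

192.18 GiB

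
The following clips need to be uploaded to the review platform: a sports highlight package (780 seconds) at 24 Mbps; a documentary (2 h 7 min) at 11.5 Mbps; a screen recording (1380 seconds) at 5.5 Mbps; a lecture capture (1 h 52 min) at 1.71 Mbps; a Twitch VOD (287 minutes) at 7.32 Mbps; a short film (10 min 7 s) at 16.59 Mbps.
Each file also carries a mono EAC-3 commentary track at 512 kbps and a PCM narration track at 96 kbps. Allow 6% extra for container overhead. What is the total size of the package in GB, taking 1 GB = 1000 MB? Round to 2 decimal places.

37.42 GB

Audio total: 512 + 96 = 608 kbps = 0.608 Mbps.
sports highlight package: 24.608 Mbps × 780 s × 1.06 = 20345.9 Mb
documentary: 12.108 Mbps × 7620 s × 1.06 = 97798.7 Mb
screen recording: 6.108 Mbps × 1380 s × 1.06 = 8934.8 Mb
lecture capture: 2.318 Mbps × 6720 s × 1.06 = 16511.6 Mb
Twitch VOD: 7.928 Mbps × 17220 s × 1.06 = 144711.4 Mb
short film: 17.198 Mbps × 607 s × 1.06 = 11065.5 Mb
Total: 299367.9 Mb = 37421.0 MB.
= 37.42 GB.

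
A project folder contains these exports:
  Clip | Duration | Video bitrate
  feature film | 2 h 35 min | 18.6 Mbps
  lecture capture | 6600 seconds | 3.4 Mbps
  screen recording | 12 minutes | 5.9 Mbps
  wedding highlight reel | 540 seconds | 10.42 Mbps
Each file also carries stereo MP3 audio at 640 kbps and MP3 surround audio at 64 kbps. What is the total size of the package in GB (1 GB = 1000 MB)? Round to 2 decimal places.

27.17 GB

Audio total: 640 + 64 = 704 kbps = 0.704 Mbps.
feature film: 19.304 Mbps × 9300 s = 179527.2 Mb
lecture capture: 4.104 Mbps × 6600 s = 27086.4 Mb
screen recording: 6.604 Mbps × 720 s = 4754.9 Mb
wedding highlight reel: 11.124 Mbps × 540 s = 6007.0 Mb
Total: 217375.4 Mb = 27171.9 MB.
= 27.17 GB.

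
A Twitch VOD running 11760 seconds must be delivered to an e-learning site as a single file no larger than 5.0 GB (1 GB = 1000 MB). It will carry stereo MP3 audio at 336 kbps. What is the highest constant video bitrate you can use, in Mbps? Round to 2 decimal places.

Budget: 5.0 GB = 40000.0 Mb.
Total bitrate budget: 40000.0 Mb / 11760 s = 3.401 Mbps.
Audio: 336 kbps = 0.336 Mbps.
Video: 3.401 − 0.336 = 3.065 Mbps.

3.07 Mbps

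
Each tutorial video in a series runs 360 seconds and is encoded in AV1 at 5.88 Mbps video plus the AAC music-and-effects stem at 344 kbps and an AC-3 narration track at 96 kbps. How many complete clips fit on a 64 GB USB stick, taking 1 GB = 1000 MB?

Audio total: 344 + 96 = 440 kbps = 0.440 Mbps.
Total bitrate: 6.320 Mbps.
Per item: 6.320 Mbps × 360 s = 2,275 Mb = 284.4 MB.
Capacity: 64 GB = 512,000 Mb; 225.04 items → 225 complete.

225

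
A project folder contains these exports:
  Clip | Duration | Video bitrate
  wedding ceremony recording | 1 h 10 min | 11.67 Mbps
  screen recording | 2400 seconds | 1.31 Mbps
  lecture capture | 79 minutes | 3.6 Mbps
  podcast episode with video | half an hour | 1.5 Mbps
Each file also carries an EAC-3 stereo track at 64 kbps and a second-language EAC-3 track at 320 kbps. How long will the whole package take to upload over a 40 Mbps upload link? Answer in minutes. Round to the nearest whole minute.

Audio total: 64 + 320 = 384 kbps = 0.384 Mbps.
wedding ceremony recording: 12.054 Mbps × 4200 s = 50626.8 Mb
screen recording: 1.694 Mbps × 2400 s = 4065.6 Mb
lecture capture: 3.984 Mbps × 4740 s = 18884.2 Mb
podcast episode with video: 1.884 Mbps × 1800 s = 3391.2 Mb
Total: 76967.8 Mb = 9621.0 MB.
At 40 Mbps: 76967.8 / 40 = 1924 s ≈ 32.1 minutes.

32 minutes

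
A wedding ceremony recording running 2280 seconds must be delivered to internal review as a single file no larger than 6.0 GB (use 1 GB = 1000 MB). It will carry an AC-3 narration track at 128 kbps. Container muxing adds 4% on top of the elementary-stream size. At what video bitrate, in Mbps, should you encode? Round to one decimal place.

Budget: 6.0 GB = 48000.0 Mb.
Stream payload after overhead: 48000.0 / 1.04 = 46153.8 Mb.
Total bitrate budget: 46153.8 Mb / 2280 s = 20.243 Mbps.
Audio: 128 kbps = 0.128 Mbps.
Video: 20.243 − 0.128 = 20.115 Mbps.

20.1 Mbps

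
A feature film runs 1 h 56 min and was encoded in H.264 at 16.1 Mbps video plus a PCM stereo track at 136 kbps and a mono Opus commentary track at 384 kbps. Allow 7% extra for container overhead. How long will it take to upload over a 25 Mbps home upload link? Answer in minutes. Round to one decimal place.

1 h 56 min = 116 min = 6960 s
Audio total: 136 + 384 = 520 kbps = 0.520 Mbps.
Total bitrate: 16.620 Mbps.
File: 16.620 Mbps × 6960 s = 115675.2 Mb.
With 7% container overhead: ×1.07. → 123772.5 Mb.
At 25 Mbps: 123772.5 / 25 = 4950.9 s ≈ 82.5 minutes.

82.5 minutes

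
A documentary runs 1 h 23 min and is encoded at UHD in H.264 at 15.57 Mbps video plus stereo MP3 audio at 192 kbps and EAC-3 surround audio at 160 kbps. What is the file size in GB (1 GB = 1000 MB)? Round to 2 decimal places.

1 h 23 min = 83 min = 4980 s
Audio total: 192 + 160 = 352 kbps = 0.352 Mbps.
Total bitrate: 15.57 + 0.352 = 15.922 Mbps.
Stream data: 15.922 Mbps × 4980 s = 79291.6 Mb.
79,292 Mb ÷ 8 = 9,911 MB → 9.911 GB.

9.91 GB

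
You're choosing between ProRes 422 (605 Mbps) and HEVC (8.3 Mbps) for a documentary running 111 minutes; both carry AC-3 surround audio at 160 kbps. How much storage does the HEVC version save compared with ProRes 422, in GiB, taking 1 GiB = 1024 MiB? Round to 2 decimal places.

111 min = 6660 s
Audio: 160 kbps = 0.160 Mbps.
ProRes 422: 605.160 Mbps × 6660 s = 4030365.6 Mb = 469.196 GiB.
HEVC: 8.460 Mbps × 6660 s = 56343.6 Mb = 6.559 GiB.
Saving: 469.196 − 6.559 = 462.637 GiB.

462.64 GiB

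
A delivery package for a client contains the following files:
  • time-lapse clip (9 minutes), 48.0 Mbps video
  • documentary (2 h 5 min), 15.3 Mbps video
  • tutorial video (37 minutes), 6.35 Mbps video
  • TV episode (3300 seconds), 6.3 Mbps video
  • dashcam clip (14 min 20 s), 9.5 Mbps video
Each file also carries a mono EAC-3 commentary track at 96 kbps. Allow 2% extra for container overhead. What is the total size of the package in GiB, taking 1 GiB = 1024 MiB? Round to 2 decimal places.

21.98 GiB

Audio: 96 kbps = 0.096 Mbps.
time-lapse clip: 48.096 Mbps × 540 s × 1.02 = 26491.3 Mb
documentary: 15.396 Mbps × 7500 s × 1.02 = 117779.4 Mb
tutorial video: 6.446 Mbps × 2220 s × 1.02 = 14596.3 Mb
TV episode: 6.396 Mbps × 3300 s × 1.02 = 21528.9 Mb
dashcam clip: 9.596 Mbps × 860 s × 1.02 = 8417.6 Mb
Total: 188813.5 Mb = 23601.7 MB.
= 21.98 GiB.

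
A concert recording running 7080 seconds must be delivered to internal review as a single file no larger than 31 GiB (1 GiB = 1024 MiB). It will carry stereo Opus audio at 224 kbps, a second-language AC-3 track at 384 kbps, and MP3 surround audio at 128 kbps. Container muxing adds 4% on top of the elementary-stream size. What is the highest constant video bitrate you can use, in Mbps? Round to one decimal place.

Budget: 31 GiB = 266288.0 Mb.
Stream payload after overhead: 266288.0 / 1.04 = 256046.1 Mb.
Total bitrate budget: 256046.1 Mb / 7080 s = 36.165 Mbps.
Audio total: 224 + 384 + 128 = 736 kbps = 0.736 Mbps.
Video: 36.165 − 0.736 = 35.429 Mbps.

35.4 Mbps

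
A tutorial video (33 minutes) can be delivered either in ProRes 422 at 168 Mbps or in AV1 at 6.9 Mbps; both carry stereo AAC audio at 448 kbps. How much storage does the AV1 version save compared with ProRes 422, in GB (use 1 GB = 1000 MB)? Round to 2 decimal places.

33 min = 1980 s
Audio: 448 kbps = 0.448 Mbps.
ProRes 422: 168.448 Mbps × 1980 s = 333527.0 Mb = 41.691 GB.
AV1: 7.348 Mbps × 1980 s = 14549.0 Mb = 1.819 GB.
Saving: 41.691 − 1.819 = 39.872 GB.

39.87 GB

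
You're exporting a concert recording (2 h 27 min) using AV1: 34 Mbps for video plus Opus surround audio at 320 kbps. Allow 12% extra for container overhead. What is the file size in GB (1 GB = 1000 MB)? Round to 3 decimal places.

42.378 GB

2 h 27 min = 147 min = 8820 s
Audio: 320 kbps = 0.320 Mbps.
Total bitrate: 34 + 0.320 = 34.320 Mbps.
Stream data: 34.320 Mbps × 8820 s = 302702.4 Mb.
With 12% container overhead: ×1.12.
339,027 Mb ÷ 8 = 42,378 MB → 42.38 GB.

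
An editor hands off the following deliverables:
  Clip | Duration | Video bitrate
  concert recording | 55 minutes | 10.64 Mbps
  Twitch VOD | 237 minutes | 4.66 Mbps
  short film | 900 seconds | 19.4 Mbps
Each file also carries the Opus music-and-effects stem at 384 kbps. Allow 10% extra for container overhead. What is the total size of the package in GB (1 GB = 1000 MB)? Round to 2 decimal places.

17.31 GB

Audio: 384 kbps = 0.384 Mbps.
concert recording: 11.024 Mbps × 3300 s × 1.10 = 40017.1 Mb
Twitch VOD: 5.044 Mbps × 14220 s × 1.10 = 78898.2 Mb
short film: 19.784 Mbps × 900 s × 1.10 = 19586.2 Mb
Total: 138501.5 Mb = 17312.7 MB.
= 17.31 GB.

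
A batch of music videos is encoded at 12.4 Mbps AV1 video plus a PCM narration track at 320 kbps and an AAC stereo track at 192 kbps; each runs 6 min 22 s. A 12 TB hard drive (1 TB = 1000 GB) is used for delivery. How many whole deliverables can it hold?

6 min 22 s = 382 s
Audio total: 320 + 192 = 512 kbps = 0.512 Mbps.
Total bitrate: 12.912 Mbps.
Per item: 12.912 Mbps × 382 s = 4,932 Mb = 616.5 MB.
Capacity: 12 TB = 96,000,000 Mb; 19463.20 items → 19463 complete.

19463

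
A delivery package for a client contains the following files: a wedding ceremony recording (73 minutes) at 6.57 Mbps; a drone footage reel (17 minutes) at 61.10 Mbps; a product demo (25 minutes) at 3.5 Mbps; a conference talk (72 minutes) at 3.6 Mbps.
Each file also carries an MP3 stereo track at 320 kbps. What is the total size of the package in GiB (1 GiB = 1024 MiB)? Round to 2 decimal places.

13.44 GiB

Audio: 320 kbps = 0.320 Mbps.
wedding ceremony recording: 6.890 Mbps × 4380 s = 30178.2 Mb
drone footage reel: 61.420 Mbps × 1020 s = 62648.4 Mb
product demo: 3.820 Mbps × 1500 s = 5730.0 Mb
conference talk: 3.920 Mbps × 4320 s = 16934.4 Mb
Total: 115491.0 Mb = 14436.4 MB.
= 13.44 GiB.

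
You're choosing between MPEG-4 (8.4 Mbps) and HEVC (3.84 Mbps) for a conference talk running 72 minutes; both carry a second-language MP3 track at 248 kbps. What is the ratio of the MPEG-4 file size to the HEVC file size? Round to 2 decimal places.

2.12

72 min = 4320 s
Audio: 248 kbps = 0.248 Mbps.
MPEG-4: 8.648 Mbps × 4320 s = 37359.4 Mb = 4.670 GB.
HEVC: 4.088 Mbps × 4320 s = 17660.2 Mb = 2.208 GB.
Ratio: 4.670 / 2.208 = 2.115.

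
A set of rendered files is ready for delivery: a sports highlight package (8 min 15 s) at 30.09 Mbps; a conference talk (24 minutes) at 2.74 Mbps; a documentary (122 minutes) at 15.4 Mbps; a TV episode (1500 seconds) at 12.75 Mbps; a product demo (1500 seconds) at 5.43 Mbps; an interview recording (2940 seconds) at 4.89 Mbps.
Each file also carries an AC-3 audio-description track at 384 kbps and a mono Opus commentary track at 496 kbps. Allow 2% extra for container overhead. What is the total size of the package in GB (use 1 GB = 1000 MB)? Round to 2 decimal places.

Audio total: 384 + 496 = 880 kbps = 0.880 Mbps.
sports highlight package: 30.970 Mbps × 495 s × 1.02 = 15636.8 Mb
conference talk: 3.620 Mbps × 1440 s × 1.02 = 5317.1 Mb
documentary: 16.280 Mbps × 7320 s × 1.02 = 121553.0 Mb
TV episode: 13.630 Mbps × 1500 s × 1.02 = 20853.9 Mb
product demo: 6.310 Mbps × 1500 s × 1.02 = 9654.3 Mb
interview recording: 5.770 Mbps × 2940 s × 1.02 = 17303.1 Mb
Total: 190318.1 Mb = 23789.8 MB.
= 23.79 GB.

23.79 GB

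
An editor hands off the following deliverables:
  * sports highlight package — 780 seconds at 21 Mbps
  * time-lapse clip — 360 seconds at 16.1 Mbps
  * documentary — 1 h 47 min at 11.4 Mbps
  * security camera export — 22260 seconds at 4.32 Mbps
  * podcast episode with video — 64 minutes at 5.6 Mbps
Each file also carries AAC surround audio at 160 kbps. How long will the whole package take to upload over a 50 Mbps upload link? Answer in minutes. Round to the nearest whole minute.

73 minutes

Audio: 160 kbps = 0.160 Mbps.
sports highlight package: 21.160 Mbps × 780 s = 16504.8 Mb
time-lapse clip: 16.260 Mbps × 360 s = 5853.6 Mb
documentary: 11.560 Mbps × 6420 s = 74215.2 Mb
security camera export: 4.480 Mbps × 22260 s = 99724.8 Mb
podcast episode with video: 5.760 Mbps × 3840 s = 22118.4 Mb
Total: 218416.8 Mb = 27302.1 MB.
At 50 Mbps: 218416.8 / 50 = 4368 s ≈ 72.8 minutes.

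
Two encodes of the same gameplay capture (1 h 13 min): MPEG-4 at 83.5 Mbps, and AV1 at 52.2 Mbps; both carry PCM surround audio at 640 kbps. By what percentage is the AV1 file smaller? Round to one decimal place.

1 h 13 min = 73 min = 4380 s
Audio: 640 kbps = 0.640 Mbps.
MPEG-4: 84.140 Mbps × 4380 s = 368533.2 Mb = 46.067 GB.
AV1: 52.840 Mbps × 4380 s = 231439.2 Mb = 28.930 GB.
Reduction: (1 − 28.930/46.067) × 100 = 37.20%.

37.2%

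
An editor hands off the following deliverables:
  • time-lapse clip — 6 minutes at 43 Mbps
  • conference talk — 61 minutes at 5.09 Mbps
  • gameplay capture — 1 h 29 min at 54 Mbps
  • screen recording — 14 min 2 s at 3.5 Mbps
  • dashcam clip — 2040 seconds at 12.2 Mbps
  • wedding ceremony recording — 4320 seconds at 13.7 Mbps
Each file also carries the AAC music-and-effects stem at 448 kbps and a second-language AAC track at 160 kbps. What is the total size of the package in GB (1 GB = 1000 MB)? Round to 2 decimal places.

Audio total: 448 + 160 = 608 kbps = 0.608 Mbps.
time-lapse clip: 43.608 Mbps × 360 s = 15698.9 Mb
conference talk: 5.698 Mbps × 3660 s = 20854.7 Mb
gameplay capture: 54.608 Mbps × 5340 s = 291606.7 Mb
screen recording: 4.108 Mbps × 842 s = 3458.9 Mb
dashcam clip: 12.808 Mbps × 2040 s = 26128.3 Mb
wedding ceremony recording: 14.308 Mbps × 4320 s = 61810.6 Mb
Total: 419558.1 Mb = 52444.8 MB.
= 52.44 GB.

52.44 GB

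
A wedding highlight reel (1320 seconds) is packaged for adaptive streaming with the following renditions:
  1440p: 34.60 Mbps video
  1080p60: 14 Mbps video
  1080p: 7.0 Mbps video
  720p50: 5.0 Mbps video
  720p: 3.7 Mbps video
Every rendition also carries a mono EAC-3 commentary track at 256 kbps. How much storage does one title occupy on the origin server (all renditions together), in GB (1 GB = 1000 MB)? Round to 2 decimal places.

Audio: 256 kbps = 0.256 Mbps.
Sum of rendition bitrates: (34.60+0.256) + (14+0.256) + (7.0+0.256) + (5.0+0.256) + (3.7+0.256) = 65.580 Mbps.
× 1320 s = 86,566 Mb = 10,821 MB = 10.82 GB.

10.82 GB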